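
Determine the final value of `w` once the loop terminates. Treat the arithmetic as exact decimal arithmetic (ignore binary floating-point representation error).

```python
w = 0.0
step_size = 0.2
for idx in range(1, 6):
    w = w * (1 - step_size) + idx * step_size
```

Let's trace through this code step by step.

Initialize: w = 0.0
Initialize: step_size = 0.2
Entering loop: for idx in range(1, 6):
After iteration 1: idx = 1, w = 0.2
After iteration 2: idx = 2, w = 0.56
After iteration 3: idx = 3, w = 1.048
After iteration 4: idx = 4, w = 1.6384
After iteration 5: idx = 5, w = 2.31072
Loop ends.

Final answer: 2.31072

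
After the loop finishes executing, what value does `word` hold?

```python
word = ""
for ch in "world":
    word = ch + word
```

Let's trace through this code step by step.

Initialize: word = ''
Entering loop: for ch in "world":
After iteration 1: ch = 'w', word = 'w'
After iteration 2: ch = 'o', word = 'ow'
After iteration 3: ch = 'r', word = 'row'
After iteration 4: ch = 'l', word = 'lrow'
After iteration 5: ch = 'd', word = 'dlrow'
Loop ends.

Final answer: 'dlrow'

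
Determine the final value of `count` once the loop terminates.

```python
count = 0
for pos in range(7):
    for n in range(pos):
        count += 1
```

Let's trace through this code step by step.

Initialize: count = 0
Entering loop: for pos in range(7):
After iteration 1: pos = 0, count = 0
After iteration 2: pos = 1, count = 1, n = 0
After iteration 3: pos = 2, count = 3, n = 1
After iteration 4: pos = 3, count = 6, n = 2
After iteration 5: pos = 4, count = 10, n = 3
After iteration 6: pos = 5, count = 15, n = 4
After iteration 7: pos = 6, count = 21, n = 5
Loop ends.

Final answer: 21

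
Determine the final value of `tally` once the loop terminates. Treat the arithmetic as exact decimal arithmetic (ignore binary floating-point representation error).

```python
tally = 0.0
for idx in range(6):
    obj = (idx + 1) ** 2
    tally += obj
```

Let's trace through this code step by step.

Initialize: tally = 0.0
Entering loop: for idx in range(6):
After iteration 1: idx = 0, tally = 1.0, obj = 1
After iteration 2: idx = 1, tally = 5.0, obj = 4
After iteration 3: idx = 2, tally = 14.0, obj = 9
After iteration 4: idx = 3, tally = 30.0, obj = 16
After iteration 5: idx = 4, tally = 55.0, obj = 25
After iteration 6: idx = 5, tally = 91.0, obj = 36
Loop ends.

Final answer: 91.0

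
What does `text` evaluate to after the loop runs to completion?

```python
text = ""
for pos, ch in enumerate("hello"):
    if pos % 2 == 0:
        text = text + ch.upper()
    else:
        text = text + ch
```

Let's trace through this code step by step.

Initialize: text = ''
Entering loop: for pos, ch in enumerate("hello"):
After iteration 1: pos = 0, ch = 'h', text = 'H'
After iteration 2: pos = 1, ch = 'e', text = 'He'
After iteration 3: pos = 2, ch = 'l', text = 'HeL'
After iteration 4: pos = 3, ch = 'l', text = 'HeLl'
After iteration 5: pos = 4, ch = 'o', text = 'HeLlO'
Loop ends.

Final answer: 'HeLlO'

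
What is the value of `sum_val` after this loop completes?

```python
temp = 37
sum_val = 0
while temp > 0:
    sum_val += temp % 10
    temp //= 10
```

Let's trace through this code step by step.

Initialize: temp = 37
Initialize: sum_val = 0
Entering loop: while temp > 0:
After iteration 1: temp = 3, sum_val = 7
After iteration 2: temp = 0, sum_val = 10
Loop ends.

Final answer: 10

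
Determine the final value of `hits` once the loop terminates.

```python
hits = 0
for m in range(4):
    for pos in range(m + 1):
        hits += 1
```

Let's trace through this code step by step.

Initialize: hits = 0
Entering loop: for m in range(4):
After iteration 1: m = 0, hits = 1, pos = 0
After iteration 2: m = 1, hits = 3, pos = 1
After iteration 3: m = 2, hits = 6, pos = 2
After iteration 4: m = 3, hits = 10, pos = 3
Loop ends.

Final answer: 10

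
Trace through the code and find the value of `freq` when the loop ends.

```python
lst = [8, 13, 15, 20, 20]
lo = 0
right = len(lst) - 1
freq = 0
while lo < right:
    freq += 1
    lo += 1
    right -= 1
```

Let's trace through this code step by step.

Initialize: lst = [8, 13, 15, 20, 20]
Initialize: lo = 0
Initialize: right = 4
Initialize: freq = 0
Entering loop: while lo < right:
After iteration 1: lo = 1, right = 3, freq = 1
After iteration 2: lo = 2, right = 2, freq = 2
Loop ends.

Final answer: 2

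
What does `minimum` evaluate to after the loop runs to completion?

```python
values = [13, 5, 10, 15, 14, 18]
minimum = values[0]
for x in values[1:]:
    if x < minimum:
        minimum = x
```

Let's trace through this code step by step.

Initialize: values = [13, 5, 10, 15, 14, 18]
Initialize: minimum = 13
Entering loop: for x in values[1:]:
After iteration 1: x = 5, minimum = 5
After iteration 2: x = 10, minimum = 5
After iteration 3: x = 15, minimum = 5
After iteration 4: x = 14, minimum = 5
After iteration 5: x = 18, minimum = 5
Loop ends.

Final answer: 5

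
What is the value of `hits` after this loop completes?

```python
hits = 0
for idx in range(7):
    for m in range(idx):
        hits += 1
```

Let's trace through this code step by step.

Initialize: hits = 0
Entering loop: for idx in range(7):
After iteration 1: idx = 0, hits = 0
After iteration 2: idx = 1, hits = 1, m = 0
After iteration 3: idx = 2, hits = 3, m = 1
After iteration 4: idx = 3, hits = 6, m = 2
After iteration 5: idx = 4, hits = 10, m = 3
After iteration 6: idx = 5, hits = 15, m = 4
After iteration 7: idx = 6, hits = 21, m = 5
Loop ends.

Final answer: 21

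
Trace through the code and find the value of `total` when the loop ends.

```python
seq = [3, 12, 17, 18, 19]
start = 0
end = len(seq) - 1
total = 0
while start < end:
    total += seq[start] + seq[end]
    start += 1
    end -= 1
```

Let's trace through this code step by step.

Initialize: seq = [3, 12, 17, 18, 19]
Initialize: start = 0
Initialize: end = 4
Initialize: total = 0
Entering loop: while start < end:
After iteration 1: start = 1, end = 3, total = 22
After iteration 2: start = 2, end = 2, total = 52
Loop ends.

Final answer: 52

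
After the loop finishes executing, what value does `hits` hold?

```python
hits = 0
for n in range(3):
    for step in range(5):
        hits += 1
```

Let's trace through this code step by step.

Initialize: hits = 0
Entering loop: for n in range(3):
After iteration 1: n = 0, hits = 5
After iteration 2: n = 1, hits = 10
After iteration 3: n = 2, hits = 15
Loop ends.

Final answer: 15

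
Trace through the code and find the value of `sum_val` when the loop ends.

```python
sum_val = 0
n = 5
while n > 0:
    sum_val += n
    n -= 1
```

Let's trace through this code step by step.

Initialize: sum_val = 0
Initialize: n = 5
Entering loop: while n > 0:
After iteration 1: sum_val = 5, n = 4
After iteration 2: sum_val = 9, n = 3
After iteration 3: sum_val = 12, n = 2
After iteration 4: sum_val = 14, n = 1
After iteration 5: sum_val = 15, n = 0
Loop ends.

Final answer: 15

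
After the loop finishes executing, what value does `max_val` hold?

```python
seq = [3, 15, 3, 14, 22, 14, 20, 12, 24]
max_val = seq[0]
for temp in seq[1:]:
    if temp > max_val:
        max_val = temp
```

Let's trace through this code step by step.

Initialize: seq = [3, 15, 3, 14, 22, 14, 20, 12, 24]
Initialize: max_val = 3
Entering loop: for temp in seq[1:]:
After iteration 1: temp = 15, max_val = 15
After iteration 2: temp = 3, max_val = 15
After iteration 3: temp = 14, max_val = 15
After iteration 4: temp = 22, max_val = 22
After iteration 5: temp = 14, max_val = 22
After iteration 6: temp = 20, max_val = 22
After iteration 7: temp = 12, max_val = 22
After iteration 8: temp = 24, max_val = 24
Loop ends.

Final answer: 24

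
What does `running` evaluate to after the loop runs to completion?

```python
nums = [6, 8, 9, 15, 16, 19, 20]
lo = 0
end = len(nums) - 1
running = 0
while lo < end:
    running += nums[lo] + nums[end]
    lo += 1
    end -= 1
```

Let's trace through this code step by step.

Initialize: nums = [6, 8, 9, 15, 16, 19, 20]
Initialize: lo = 0
Initialize: end = 6
Initialize: running = 0
Entering loop: while lo < end:
After iteration 1: lo = 1, end = 5, running = 26
After iteration 2: lo = 2, end = 4, running = 53
After iteration 3: lo = 3, end = 3, running = 78
Loop ends.

Final answer: 78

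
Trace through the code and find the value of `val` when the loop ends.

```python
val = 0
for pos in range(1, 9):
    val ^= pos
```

Let's trace through this code step by step.

Initialize: val = 0
Entering loop: for pos in range(1, 9):
After iteration 1: pos = 1, val = 1
After iteration 2: pos = 2, val = 3
After iteration 3: pos = 3, val = 0
After iteration 4: pos = 4, val = 4
After iteration 5: pos = 5, val = 1
After iteration 6: pos = 6, val = 7
After iteration 7: pos = 7, val = 0
After iteration 8: pos = 8, val = 8
Loop ends.

Final answer: 8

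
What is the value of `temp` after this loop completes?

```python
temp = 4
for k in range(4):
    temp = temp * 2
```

Let's trace through this code step by step.

Initialize: temp = 4
Entering loop: for k in range(4):
After iteration 1: k = 0, temp = 8
After iteration 2: k = 1, temp = 16
After iteration 3: k = 2, temp = 32
After iteration 4: k = 3, temp = 64
Loop ends.

Final answer: 64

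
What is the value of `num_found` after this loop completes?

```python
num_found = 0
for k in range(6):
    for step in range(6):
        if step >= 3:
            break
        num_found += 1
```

Let's trace through this code step by step.

Initialize: num_found = 0
Entering loop: for k in range(6):
After iteration 1: k = 0, num_found = 3
After iteration 2: k = 1, num_found = 6
After iteration 3: k = 2, num_found = 9
After iteration 4: k = 3, num_found = 12
After iteration 5: k = 4, num_found = 15
After iteration 6: k = 5, num_found = 18
Loop ends.

Final answer: 18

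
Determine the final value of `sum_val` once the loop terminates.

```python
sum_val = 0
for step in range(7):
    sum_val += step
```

Let's trace through this code step by step.

Initialize: sum_val = 0
Entering loop: for step in range(7):
After iteration 1: step = 0, sum_val = 0
After iteration 2: step = 1, sum_val = 1
After iteration 3: step = 2, sum_val = 3
After iteration 4: step = 3, sum_val = 6
After iteration 5: step = 4, sum_val = 10
After iteration 6: step = 5, sum_val = 15
After iteration 7: step = 6, sum_val = 21
Loop ends.

Final answer: 21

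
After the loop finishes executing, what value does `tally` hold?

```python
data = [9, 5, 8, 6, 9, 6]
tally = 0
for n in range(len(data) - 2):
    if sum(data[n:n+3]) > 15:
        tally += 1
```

Let's trace through this code step by step.

Initialize: data = [9, 5, 8, 6, 9, 6]
Initialize: tally = 0
Entering loop: for n in range(len(data) - 2):
After iteration 1: n = 0, tally = 1
After iteration 2: n = 1, tally = 2
After iteration 3: n = 2, tally = 3
After iteration 4: n = 3, tally = 4
Loop ends.

Final answer: 4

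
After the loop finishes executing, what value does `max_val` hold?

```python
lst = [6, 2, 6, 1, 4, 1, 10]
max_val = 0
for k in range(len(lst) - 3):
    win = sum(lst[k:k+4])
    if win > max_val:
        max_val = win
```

Let's trace through this code step by step.

Initialize: lst = [6, 2, 6, 1, 4, 1, 10]
Initialize: max_val = 0
Entering loop: for k in range(len(lst) - 3):
After iteration 1: k = 0, max_val = 15, win = 15
After iteration 2: k = 1, max_val = 15, win = 13
After iteration 3: k = 2, max_val = 15, win = 12
After iteration 4: k = 3, max_val = 16, win = 16
Loop ends.

Final answer: 16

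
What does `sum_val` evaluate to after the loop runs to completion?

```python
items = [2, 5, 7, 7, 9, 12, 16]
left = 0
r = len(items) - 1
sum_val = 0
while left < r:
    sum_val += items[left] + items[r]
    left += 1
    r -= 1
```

Let's trace through this code step by step.

Initialize: items = [2, 5, 7, 7, 9, 12, 16]
Initialize: left = 0
Initialize: r = 6
Initialize: sum_val = 0
Entering loop: while left < r:
After iteration 1: left = 1, r = 5, sum_val = 18
After iteration 2: left = 2, r = 4, sum_val = 35
After iteration 3: left = 3, r = 3, sum_val = 51
Loop ends.

Final answer: 51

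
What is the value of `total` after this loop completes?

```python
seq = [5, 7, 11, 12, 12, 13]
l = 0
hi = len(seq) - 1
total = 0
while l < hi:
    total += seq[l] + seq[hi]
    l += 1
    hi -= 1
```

Let's trace through this code step by step.

Initialize: seq = [5, 7, 11, 12, 12, 13]
Initialize: l = 0
Initialize: hi = 5
Initialize: total = 0
Entering loop: while l < hi:
After iteration 1: l = 1, hi = 4, total = 18
After iteration 2: l = 2, hi = 3, total = 37
After iteration 3: l = 3, hi = 2, total = 60
Loop ends.

Final answer: 60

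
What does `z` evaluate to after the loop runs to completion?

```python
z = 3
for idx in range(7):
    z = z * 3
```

Let's trace through this code step by step.

Initialize: z = 3
Entering loop: for idx in range(7):
After iteration 1: idx = 0, z = 9
After iteration 2: idx = 1, z = 27
After iteration 3: idx = 2, z = 81
After iteration 4: idx = 3, z = 243
After iteration 5: idx = 4, z = 729
After iteration 6: idx = 5, z = 2187
After iteration 7: idx = 6, z = 6561
Loop ends.

Final answer: 6561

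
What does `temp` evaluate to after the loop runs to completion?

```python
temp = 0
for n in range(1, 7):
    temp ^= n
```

Let's trace through this code step by step.

Initialize: temp = 0
Entering loop: for n in range(1, 7):
After iteration 1: n = 1, temp = 1
After iteration 2: n = 2, temp = 3
After iteration 3: n = 3, temp = 0
After iteration 4: n = 4, temp = 4
After iteration 5: n = 5, temp = 1
After iteration 6: n = 6, temp = 7
Loop ends.

Final answer: 7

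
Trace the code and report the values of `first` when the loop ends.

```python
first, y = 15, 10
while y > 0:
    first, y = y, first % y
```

Let's trace through this code step by step.

Initialize: first = 15
Initialize: y = 10
Entering loop: while y > 0:
After iteration 1: first = 10, y = 5
After iteration 2: first = 5, y = 0
Loop ends.

Final answer: 5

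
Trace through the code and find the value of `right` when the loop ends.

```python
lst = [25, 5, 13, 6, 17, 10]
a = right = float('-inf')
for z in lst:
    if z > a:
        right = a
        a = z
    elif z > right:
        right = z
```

Let's trace through this code step by step.

Initialize: lst = [25, 5, 13, 6, 17, 10]
Initialize: a = -inf
Initialize: right = -inf
Entering loop: for z in lst:
After iteration 1: z = 25, a = 25, right = -inf
After iteration 2: z = 5, a = 25, right = 5
After iteration 3: z = 13, a = 25, right = 13
After iteration 4: z = 6, a = 25, right = 13
After iteration 5: z = 17, a = 25, right = 17
After iteration 6: z = 10, a = 25, right = 17
Loop ends.

Final answer: 17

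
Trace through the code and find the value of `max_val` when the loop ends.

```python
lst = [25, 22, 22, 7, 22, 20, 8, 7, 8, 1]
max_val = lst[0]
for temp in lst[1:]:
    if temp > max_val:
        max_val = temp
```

Let's trace through this code step by step.

Initialize: lst = [25, 22, 22, 7, 22, 20, 8, 7, 8, 1]
Initialize: max_val = 25
Entering loop: for temp in lst[1:]:
After iteration 1: temp = 22, max_val = 25
After iteration 2: temp = 22, max_val = 25
After iteration 3: temp = 7, max_val = 25
After iteration 4: temp = 22, max_val = 25
After iteration 5: temp = 20, max_val = 25
After iteration 6: temp = 8, max_val = 25
After iteration 7: temp = 7, max_val = 25
After iteration 8: temp = 8, max_val = 25
After iteration 9: temp = 1, max_val = 25
Loop ends.

Final answer: 25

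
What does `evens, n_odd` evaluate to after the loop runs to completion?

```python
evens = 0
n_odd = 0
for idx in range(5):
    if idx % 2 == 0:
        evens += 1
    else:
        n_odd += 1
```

Let's trace through this code step by step.

Initialize: evens = 0
Initialize: n_odd = 0
Entering loop: for idx in range(5):
After iteration 1: idx = 0, evens = 1, n_odd = 0
After iteration 2: idx = 1, evens = 1, n_odd = 1
After iteration 3: idx = 2, evens = 2, n_odd = 1
After iteration 4: idx = 3, evens = 2, n_odd = 2
After iteration 5: idx = 4, evens = 3, n_odd = 2
Loop ends.

Final answer: 3, 2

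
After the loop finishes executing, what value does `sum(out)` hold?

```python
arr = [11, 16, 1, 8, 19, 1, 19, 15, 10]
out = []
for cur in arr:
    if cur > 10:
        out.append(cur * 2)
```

Let's trace through this code step by step.

Initialize: arr = [11, 16, 1, 8, 19, 1, 19, 15, 10]
Initialize: out = []
Entering loop: for cur in arr:
After iteration 1: cur = 11, out = [22]
After iteration 2: cur = 16, out = [22, 32]
After iteration 3: cur = 1, out = [22, 32]
After iteration 4: cur = 8, out = [22, 32]
After iteration 5: cur = 19, out = [22, 32, 38]
After iteration 6: cur = 1, out = [22, 32, 38]
After iteration 7: cur = 19, out = [22, 32, 38, 38]
After iteration 8: cur = 15, out = [22, 32, 38, 38, 30]
After iteration 9: cur = 10, out = [22, 32, 38, 38, 30]
Loop ends.
sum(out) = 160

Final answer: 160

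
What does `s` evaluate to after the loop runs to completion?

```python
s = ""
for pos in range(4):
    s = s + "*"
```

Let's trace through this code step by step.

Initialize: s = ''
Entering loop: for pos in range(4):
After iteration 1: pos = 0, s = '*'
After iteration 2: pos = 1, s = '**'
After iteration 3: pos = 2, s = '***'
After iteration 4: pos = 3, s = '****'
Loop ends.

Final answer: '****'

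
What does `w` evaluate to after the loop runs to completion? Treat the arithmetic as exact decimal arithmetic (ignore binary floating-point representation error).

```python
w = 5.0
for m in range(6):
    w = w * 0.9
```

Let's trace through this code step by step.

Initialize: w = 5.0
Entering loop: for m in range(6):
After iteration 1: m = 0, w = 4.5
After iteration 2: m = 1, w = 4.05
After iteration 3: m = 2, w = 3.645
After iteration 4: m = 3, w = 3.2805
After iteration 5: m = 4, w = 2.95245
After iteration 6: m = 5, w = 2.657205
Loop ends.

Final answer: 2.657205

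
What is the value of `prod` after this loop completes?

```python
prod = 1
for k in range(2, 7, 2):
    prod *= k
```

Let's trace through this code step by step.

Initialize: prod = 1
Entering loop: for k in range(2, 7, 2):
After iteration 1: k = 2, prod = 2
After iteration 2: k = 4, prod = 8
After iteration 3: k = 6, prod = 48
Loop ends.

Final answer: 48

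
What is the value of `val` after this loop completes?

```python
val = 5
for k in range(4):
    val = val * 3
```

Let's trace through this code step by step.

Initialize: val = 5
Entering loop: for k in range(4):
After iteration 1: k = 0, val = 15
After iteration 2: k = 1, val = 45
After iteration 3: k = 2, val = 135
After iteration 4: k = 3, val = 405
Loop ends.

Final answer: 405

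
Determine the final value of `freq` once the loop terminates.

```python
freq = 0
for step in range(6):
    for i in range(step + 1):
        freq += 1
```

Let's trace through this code step by step.

Initialize: freq = 0
Entering loop: for step in range(6):
After iteration 1: step = 0, freq = 1, i = 0
After iteration 2: step = 1, freq = 3, i = 1
After iteration 3: step = 2, freq = 6, i = 2
After iteration 4: step = 3, freq = 10, i = 3
After iteration 5: step = 4, freq = 15, i = 4
After iteration 6: step = 5, freq = 21, i = 5
Loop ends.

Final answer: 21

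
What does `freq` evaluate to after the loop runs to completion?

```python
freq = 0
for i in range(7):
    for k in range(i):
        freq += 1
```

Let's trace through this code step by step.

Initialize: freq = 0
Entering loop: for i in range(7):
After iteration 1: i = 0, freq = 0
After iteration 2: i = 1, freq = 1, k = 0
After iteration 3: i = 2, freq = 3, k = 1
After iteration 4: i = 3, freq = 6, k = 2
After iteration 5: i = 4, freq = 10, k = 3
After iteration 6: i = 5, freq = 15, k = 4
After iteration 7: i = 6, freq = 21, k = 5
Loop ends.

Final answer: 21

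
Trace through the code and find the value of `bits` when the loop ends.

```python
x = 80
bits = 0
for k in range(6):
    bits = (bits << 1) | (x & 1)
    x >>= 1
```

Let's trace through this code step by step.

Initialize: x = 80
Initialize: bits = 0
Entering loop: for k in range(6):
After iteration 1: k = 0, x = 40, bits = 0
After iteration 2: k = 1, x = 20, bits = 0
After iteration 3: k = 2, x = 10, bits = 0
After iteration 4: k = 3, x = 5, bits = 0
After iteration 5: k = 4, x = 2, bits = 1
After iteration 6: k = 5, x = 1, bits = 2
Loop ends.

Final answer: 2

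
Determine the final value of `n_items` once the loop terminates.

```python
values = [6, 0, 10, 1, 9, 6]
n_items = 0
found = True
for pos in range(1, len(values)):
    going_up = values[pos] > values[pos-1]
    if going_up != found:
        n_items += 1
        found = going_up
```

Let's trace through this code step by step.

Initialize: values = [6, 0, 10, 1, 9, 6]
Initialize: n_items = 0
Initialize: found = True
Entering loop: for pos in range(1, len(values)):
After iteration 1: pos = 1, n_items = 1, found = False, going_up = False
After iteration 2: pos = 2, n_items = 2, found = True, going_up = True
After iteration 3: pos = 3, n_items = 3, found = False, going_up = False
After iteration 4: pos = 4, n_items = 4, found = True, going_up = True
After iteration 5: pos = 5, n_items = 5, found = False, going_up = False
Loop ends.

Final answer: 5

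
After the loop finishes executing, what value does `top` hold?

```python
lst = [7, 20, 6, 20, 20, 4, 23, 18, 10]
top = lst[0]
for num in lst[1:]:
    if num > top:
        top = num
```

Let's trace through this code step by step.

Initialize: lst = [7, 20, 6, 20, 20, 4, 23, 18, 10]
Initialize: top = 7
Entering loop: for num in lst[1:]:
After iteration 1: num = 20, top = 20
After iteration 2: num = 6, top = 20
After iteration 3: num = 20, top = 20
After iteration 4: num = 20, top = 20
After iteration 5: num = 4, top = 20
After iteration 6: num = 23, top = 23
After iteration 7: num = 18, top = 23
After iteration 8: num = 10, top = 23
Loop ends.

Final answer: 23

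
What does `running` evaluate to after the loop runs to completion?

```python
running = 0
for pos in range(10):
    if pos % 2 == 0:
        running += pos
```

Let's trace through this code step by step.

Initialize: running = 0
Entering loop: for pos in range(10):
After iteration 1: pos = 0, running = 0
After iteration 2: pos = 1, running = 0
After iteration 3: pos = 2, running = 2
After iteration 4: pos = 3, running = 2
After iteration 5: pos = 4, running = 6
After iteration 6: pos = 5, running = 6
After iteration 7: pos = 6, running = 12
After iteration 8: pos = 7, running = 12
After iteration 9: pos = 8, running = 20
After iteration 10: pos = 9, running = 20
Loop ends.

Final answer: 20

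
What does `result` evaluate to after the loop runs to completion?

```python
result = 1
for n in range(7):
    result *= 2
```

Let's trace through this code step by step.

Initialize: result = 1
Entering loop: for n in range(7):
After iteration 1: n = 0, result = 2
After iteration 2: n = 1, result = 4
After iteration 3: n = 2, result = 8
After iteration 4: n = 3, result = 16
After iteration 5: n = 4, result = 32
After iteration 6: n = 5, result = 64
After iteration 7: n = 6, result = 128
Loop ends.

Final answer: 128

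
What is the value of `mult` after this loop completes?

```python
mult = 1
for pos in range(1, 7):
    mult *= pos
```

Let's trace through this code step by step.

Initialize: mult = 1
Entering loop: for pos in range(1, 7):
After iteration 1: pos = 1, mult = 1
After iteration 2: pos = 2, mult = 2
After iteration 3: pos = 3, mult = 6
After iteration 4: pos = 4, mult = 24
After iteration 5: pos = 5, mult = 120
After iteration 6: pos = 6, mult = 720
Loop ends.

Final answer: 720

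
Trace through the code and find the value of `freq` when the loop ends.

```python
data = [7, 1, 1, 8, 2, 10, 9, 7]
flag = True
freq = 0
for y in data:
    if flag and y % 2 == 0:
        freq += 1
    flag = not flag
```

Let's trace through this code step by step.

Initialize: data = [7, 1, 1, 8, 2, 10, 9, 7]
Initialize: flag = True
Initialize: freq = 0
Entering loop: for y in data:
After iteration 1: y = 7, flag = False, freq = 0
After iteration 2: y = 1, flag = True, freq = 0
After iteration 3: y = 1, flag = False, freq = 0
After iteration 4: y = 8, flag = True, freq = 0
After iteration 5: y = 2, flag = False, freq = 1
After iteration 6: y = 10, flag = True, freq = 1
After iteration 7: y = 9, flag = False, freq = 1
After iteration 8: y = 7, flag = True, freq = 1
Loop ends.

Final answer: 1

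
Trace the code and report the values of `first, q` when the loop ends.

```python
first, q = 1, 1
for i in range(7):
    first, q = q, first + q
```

Let's trace through this code step by step.

Initialize: first = 1
Initialize: q = 1
Entering loop: for i in range(7):
After iteration 1: i = 0, first = 1, q = 2
After iteration 2: i = 1, first = 2, q = 3
After iteration 3: i = 2, first = 3, q = 5
After iteration 4: i = 3, first = 5, q = 8
After iteration 5: i = 4, first = 8, q = 13
After iteration 6: i = 5, first = 13, q = 21
After iteration 7: i = 6, first = 21, q = 34
Loop ends.

Final answer: 21, 34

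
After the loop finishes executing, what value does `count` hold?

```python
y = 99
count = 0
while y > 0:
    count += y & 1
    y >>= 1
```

Let's trace through this code step by step.

Initialize: y = 99
Initialize: count = 0
Entering loop: while y > 0:
After iteration 1: y = 49, count = 1
After iteration 2: y = 24, count = 2
After iteration 3: y = 12, count = 2
After iteration 4: y = 6, count = 2
After iteration 5: y = 3, count = 2
After iteration 6: y = 1, count = 3
After iteration 7: y = 0, count = 4
Loop ends.

Final answer: 4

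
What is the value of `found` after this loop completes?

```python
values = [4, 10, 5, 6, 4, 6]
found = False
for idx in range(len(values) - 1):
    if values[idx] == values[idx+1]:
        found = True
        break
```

Let's trace through this code step by step.

Initialize: values = [4, 10, 5, 6, 4, 6]
Initialize: found = False
Entering loop: for idx in range(len(values) - 1):
After iteration 1: idx = 0, found = False
After iteration 2: idx = 1, found = False
After iteration 3: idx = 2, found = False
After iteration 4: idx = 3, found = False
After iteration 5: idx = 4, found = False
Loop ends.

Final answer: False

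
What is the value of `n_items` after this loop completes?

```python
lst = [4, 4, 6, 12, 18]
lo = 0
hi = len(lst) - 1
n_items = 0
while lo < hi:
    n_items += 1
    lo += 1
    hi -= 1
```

Let's trace through this code step by step.

Initialize: lst = [4, 4, 6, 12, 18]
Initialize: lo = 0
Initialize: hi = 4
Initialize: n_items = 0
Entering loop: while lo < hi:
After iteration 1: lo = 1, hi = 3, n_items = 1
After iteration 2: lo = 2, hi = 2, n_items = 2
Loop ends.

Final answer: 2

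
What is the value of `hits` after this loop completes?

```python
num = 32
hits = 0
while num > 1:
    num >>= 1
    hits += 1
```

Let's trace through this code step by step.

Initialize: num = 32
Initialize: hits = 0
Entering loop: while num > 1:
After iteration 1: num = 16, hits = 1
After iteration 2: num = 8, hits = 2
After iteration 3: num = 4, hits = 3
After iteration 4: num = 2, hits = 4
After iteration 5: num = 1, hits = 5
Loop ends.

Final answer: 5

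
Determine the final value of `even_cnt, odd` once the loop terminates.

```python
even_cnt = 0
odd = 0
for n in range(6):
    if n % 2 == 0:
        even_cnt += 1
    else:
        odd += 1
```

Let's trace through this code step by step.

Initialize: even_cnt = 0
Initialize: odd = 0
Entering loop: for n in range(6):
After iteration 1: n = 0, even_cnt = 1, odd = 0
After iteration 2: n = 1, even_cnt = 1, odd = 1
After iteration 3: n = 2, even_cnt = 2, odd = 1
After iteration 4: n = 3, even_cnt = 2, odd = 2
After iteration 5: n = 4, even_cnt = 3, odd = 2
After iteration 6: n = 5, even_cnt = 3, odd = 3
Loop ends.

Final answer: 3, 3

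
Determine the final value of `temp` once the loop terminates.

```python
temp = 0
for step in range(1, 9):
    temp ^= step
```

Let's trace through this code step by step.

Initialize: temp = 0
Entering loop: for step in range(1, 9):
After iteration 1: step = 1, temp = 1
After iteration 2: step = 2, temp = 3
After iteration 3: step = 3, temp = 0
After iteration 4: step = 4, temp = 4
After iteration 5: step = 5, temp = 1
After iteration 6: step = 6, temp = 7
After iteration 7: step = 7, temp = 0
After iteration 8: step = 8, temp = 8
Loop ends.

Final answer: 8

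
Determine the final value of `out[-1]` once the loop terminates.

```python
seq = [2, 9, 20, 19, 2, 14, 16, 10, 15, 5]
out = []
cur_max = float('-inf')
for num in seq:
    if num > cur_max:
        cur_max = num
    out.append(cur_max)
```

Let's trace through this code step by step.

Initialize: seq = [2, 9, 20, 19, 2, 14, 16, 10, 15, 5]
Initialize: out = []
Initialize: cur_max = -inf
Entering loop: for num in seq:
After iteration 1: num = 2, out = [2], cur_max = 2
After iteration 2: num = 9, out = [2, 9], cur_max = 9
After iteration 3: num = 20, out = [2, 9, 20], cur_max = 20
After iteration 4: num = 19, out = [2, 9, 20, 20], cur_max = 20
After iteration 5: num = 2, out = [2, 9, 20, 20, 20], cur_max = 20
After iteration 6: num = 14, out = [2, 9, 20, 20, 20, 20], cur_max = 20
After iteration 7: num = 16, out = [2, 9, 20, 20, 20, 20, 20], cur_max = 20
After iteration 8: num = 10, out = [2, 9, 20, 20, 20, 20, 20, 20], cur_max = 20
After iteration 9: num = 15, out = [2, 9, 20, 20, 20, 20, 20, 20, 20], cur_max = 20
After iteration 10: num = 5, out = [2, 9, 20, 20, 20, 20, 20, 20, 20, 20], cur_max = 20
Loop ends.
out[-1] = 20

Final answer: 20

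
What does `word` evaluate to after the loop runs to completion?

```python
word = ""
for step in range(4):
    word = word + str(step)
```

Let's trace through this code step by step.

Initialize: word = ''
Entering loop: for step in range(4):
After iteration 1: step = 0, word = '0'
After iteration 2: step = 1, word = '01'
After iteration 3: step = 2, word = '012'
After iteration 4: step = 3, word = '0123'
Loop ends.

Final answer: '0123'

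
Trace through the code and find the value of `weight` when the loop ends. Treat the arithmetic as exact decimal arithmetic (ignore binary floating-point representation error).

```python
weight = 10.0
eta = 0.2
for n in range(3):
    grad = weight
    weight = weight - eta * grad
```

Let's trace through this code step by step.

Initialize: weight = 10.0
Initialize: eta = 0.2
Entering loop: for n in range(3):
After iteration 1: n = 0, weight = 8.0, grad = 10.0
After iteration 2: n = 1, weight = 6.4, grad = 8.0
After iteration 3: n = 2, weight = 5.12, grad = 6.4
Loop ends.

Final answer: 5.12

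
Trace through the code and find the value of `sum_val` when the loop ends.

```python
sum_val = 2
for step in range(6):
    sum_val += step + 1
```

Let's trace through this code step by step.

Initialize: sum_val = 2
Entering loop: for step in range(6):
After iteration 1: step = 0, sum_val = 3
After iteration 2: step = 1, sum_val = 5
After iteration 3: step = 2, sum_val = 8
After iteration 4: step = 3, sum_val = 12
After iteration 5: step = 4, sum_val = 17
After iteration 6: step = 5, sum_val = 23
Loop ends.

Final answer: 23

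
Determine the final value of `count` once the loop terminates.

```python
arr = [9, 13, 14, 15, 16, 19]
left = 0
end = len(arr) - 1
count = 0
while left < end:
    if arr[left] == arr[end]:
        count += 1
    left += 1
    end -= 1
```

Let's trace through this code step by step.

Initialize: arr = [9, 13, 14, 15, 16, 19]
Initialize: left = 0
Initialize: end = 5
Initialize: count = 0
Entering loop: while left < end:
After iteration 1: left = 1, end = 4, count = 0
After iteration 2: left = 2, end = 3, count = 0
After iteration 3: left = 3, end = 2, count = 0
Loop ends.

Final answer: 0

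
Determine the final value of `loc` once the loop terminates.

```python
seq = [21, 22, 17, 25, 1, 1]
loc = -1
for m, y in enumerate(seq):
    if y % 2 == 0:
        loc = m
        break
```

Let's trace through this code step by step.

Initialize: seq = [21, 22, 17, 25, 1, 1]
Initialize: loc = -1
Entering loop: for m, y in enumerate(seq):
After iteration 1: m = 0, y = 21, loc = -1
After iteration 2: m = 1, y = 22, loc = 1
Loop ends.

Final answer: 1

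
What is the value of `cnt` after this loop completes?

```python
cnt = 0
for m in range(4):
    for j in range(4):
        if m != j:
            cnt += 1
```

Let's trace through this code step by step.

Initialize: cnt = 0
Entering loop: for m in range(4):
After iteration 1: m = 0, cnt = 3
After iteration 2: m = 1, cnt = 6
After iteration 3: m = 2, cnt = 9
After iteration 4: m = 3, cnt = 12
Loop ends.

Final answer: 12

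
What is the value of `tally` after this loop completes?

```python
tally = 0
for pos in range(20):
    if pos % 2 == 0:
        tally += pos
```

Let's trace through this code step by step.

Initialize: tally = 0
Entering loop: for pos in range(20):
After iteration 1: pos = 0, tally = 0
After iteration 2: pos = 1, tally = 0
After iteration 3: pos = 2, tally = 2
After iteration 4: pos = 3, tally = 2
After iteration 5: pos = 4, tally = 6
After iteration 6: pos = 5, tally = 6
After iteration 7: pos = 6, tally = 12
After iteration 8: pos = 7, tally = 12
After iteration 9: pos = 8, tally = 20
After iteration 10: pos = 9, tally = 20
After iteration 11: pos = 10, tally = 30
After iteration 12: pos = 11, tally = 30
After iteration 13: pos = 12, tally = 42
After iteration 14: pos = 13, tally = 42
After iteration 15: pos = 14, tally = 56
After iteration 16: pos = 15, tally = 56
After iteration 17: pos = 16, tally = 72
After iteration 18: pos = 17, tally = 72
After iteration 19: pos = 18, tally = 90
After iteration 20: pos = 19, tally = 90
Loop ends.

Final answer: 90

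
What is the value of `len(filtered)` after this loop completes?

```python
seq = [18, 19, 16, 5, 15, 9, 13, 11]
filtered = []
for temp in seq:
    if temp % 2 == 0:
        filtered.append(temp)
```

Let's trace through this code step by step.

Initialize: seq = [18, 19, 16, 5, 15, 9, 13, 11]
Initialize: filtered = []
Entering loop: for temp in seq:
After iteration 1: temp = 18, filtered = [18]
After iteration 2: temp = 19, filtered = [18]
After iteration 3: temp = 16, filtered = [18, 16]
After iteration 4: temp = 5, filtered = [18, 16]
After iteration 5: temp = 15, filtered = [18, 16]
After iteration 6: temp = 9, filtered = [18, 16]
After iteration 7: temp = 13, filtered = [18, 16]
After iteration 8: temp = 11, filtered = [18, 16]
Loop ends.
len(filtered) = 2

Final answer: 2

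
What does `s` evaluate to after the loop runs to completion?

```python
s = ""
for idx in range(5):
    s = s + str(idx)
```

Let's trace through this code step by step.

Initialize: s = ''
Entering loop: for idx in range(5):
After iteration 1: idx = 0, s = '0'
After iteration 2: idx = 1, s = '01'
After iteration 3: idx = 2, s = '012'
After iteration 4: idx = 3, s = '0123'
After iteration 5: idx = 4, s = '01234'
Loop ends.

Final answer: '01234'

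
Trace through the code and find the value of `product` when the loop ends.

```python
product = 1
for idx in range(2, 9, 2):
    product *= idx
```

Let's trace through this code step by step.

Initialize: product = 1
Entering loop: for idx in range(2, 9, 2):
After iteration 1: idx = 2, product = 2
After iteration 2: idx = 4, product = 8
After iteration 3: idx = 6, product = 48
After iteration 4: idx = 8, product = 384
Loop ends.

Final answer: 384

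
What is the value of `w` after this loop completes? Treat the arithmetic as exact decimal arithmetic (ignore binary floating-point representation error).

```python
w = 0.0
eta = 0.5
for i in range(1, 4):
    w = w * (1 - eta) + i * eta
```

Let's trace through this code step by step.

Initialize: w = 0.0
Initialize: eta = 0.5
Entering loop: for i in range(1, 4):
After iteration 1: i = 1, w = 0.5
After iteration 2: i = 2, w = 1.25
After iteration 3: i = 3, w = 2.125
Loop ends.

Final answer: 2.125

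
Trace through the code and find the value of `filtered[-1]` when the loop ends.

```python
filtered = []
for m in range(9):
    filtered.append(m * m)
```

Let's trace through this code step by step.

Initialize: filtered = []
Entering loop: for m in range(9):
After iteration 1: m = 0, filtered = [0]
After iteration 2: m = 1, filtered = [0, 1]
After iteration 3: m = 2, filtered = [0, 1, 4]
After iteration 4: m = 3, filtered = [0, 1, 4, 9]
After iteration 5: m = 4, filtered = [0, 1, 4, 9, 16]
After iteration 6: m = 5, filtered = [0, 1, 4, 9, 16, 25]
After iteration 7: m = 6, filtered = [0, 1, 4, 9, 16, 25, 36]
After iteration 8: m = 7, filtered = [0, 1, 4, 9, 16, 25, 36, 49]
After iteration 9: m = 8, filtered = [0, 1, 4, 9, 16, 25, 36, 49, 64]
Loop ends.
filtered[-1] = 64

Final answer: 64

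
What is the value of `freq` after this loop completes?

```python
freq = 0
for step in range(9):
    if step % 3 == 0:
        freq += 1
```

Let's trace through this code step by step.

Initialize: freq = 0
Entering loop: for step in range(9):
After iteration 1: step = 0, freq = 1
After iteration 2: step = 1, freq = 1
After iteration 3: step = 2, freq = 1
After iteration 4: step = 3, freq = 2
After iteration 5: step = 4, freq = 2
After iteration 6: step = 5, freq = 2
After iteration 7: step = 6, freq = 3
After iteration 8: step = 7, freq = 3
After iteration 9: step = 8, freq = 3
Loop ends.

Final answer: 3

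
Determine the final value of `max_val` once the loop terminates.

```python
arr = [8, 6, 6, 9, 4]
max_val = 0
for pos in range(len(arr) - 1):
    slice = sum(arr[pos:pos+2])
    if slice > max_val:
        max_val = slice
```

Let's trace through this code step by step.

Initialize: arr = [8, 6, 6, 9, 4]
Initialize: max_val = 0
Entering loop: for pos in range(len(arr) - 1):
After iteration 1: pos = 0, max_val = 14, slice = 14
After iteration 2: pos = 1, max_val = 14, slice = 12
After iteration 3: pos = 2, max_val = 15, slice = 15
After iteration 4: pos = 3, max_val = 15, slice = 13
Loop ends.

Final answer: 15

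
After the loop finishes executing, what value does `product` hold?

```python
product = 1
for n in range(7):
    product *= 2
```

Let's trace through this code step by step.

Initialize: product = 1
Entering loop: for n in range(7):
After iteration 1: n = 0, product = 2
After iteration 2: n = 1, product = 4
After iteration 3: n = 2, product = 8
After iteration 4: n = 3, product = 16
After iteration 5: n = 4, product = 32
After iteration 6: n = 5, product = 64
After iteration 7: n = 6, product = 128
Loop ends.

Final answer: 128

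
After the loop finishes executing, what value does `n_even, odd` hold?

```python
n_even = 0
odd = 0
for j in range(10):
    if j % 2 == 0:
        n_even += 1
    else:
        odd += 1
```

Let's trace through this code step by step.

Initialize: n_even = 0
Initialize: odd = 0
Entering loop: for j in range(10):
After iteration 1: j = 0, n_even = 1, odd = 0
After iteration 2: j = 1, n_even = 1, odd = 1
After iteration 3: j = 2, n_even = 2, odd = 1
After iteration 4: j = 3, n_even = 2, odd = 2
After iteration 5: j = 4, n_even = 3, odd = 2
After iteration 6: j = 5, n_even = 3, odd = 3
After iteration 7: j = 6, n_even = 4, odd = 3
After iteration 8: j = 7, n_even = 4, odd = 4
After iteration 9: j = 8, n_even = 5, odd = 4
After iteration 10: j = 9, n_even = 5, odd = 5
Loop ends.

Final answer: 5, 5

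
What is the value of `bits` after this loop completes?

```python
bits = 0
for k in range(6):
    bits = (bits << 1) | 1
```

Let's trace through this code step by step.

Initialize: bits = 0
Entering loop: for k in range(6):
After iteration 1: k = 0, bits = 1
After iteration 2: k = 1, bits = 3
After iteration 3: k = 2, bits = 7
After iteration 4: k = 3, bits = 15
After iteration 5: k = 4, bits = 31
After iteration 6: k = 5, bits = 63
Loop ends.

Final answer: 63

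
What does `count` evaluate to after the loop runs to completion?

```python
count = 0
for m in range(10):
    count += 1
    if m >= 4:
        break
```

Let's trace through this code step by step.

Initialize: count = 0
Entering loop: for m in range(10):
After iteration 1: m = 0, count = 1
After iteration 2: m = 1, count = 2
After iteration 3: m = 2, count = 3
After iteration 4: m = 3, count = 4
After iteration 5: m = 4, count = 5
Loop ends.

Final answer: 5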